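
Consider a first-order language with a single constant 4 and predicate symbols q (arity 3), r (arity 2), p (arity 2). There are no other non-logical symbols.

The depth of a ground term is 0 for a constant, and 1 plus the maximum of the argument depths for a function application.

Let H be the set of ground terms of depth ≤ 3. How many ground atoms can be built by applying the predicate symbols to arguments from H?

3

First count ground terms of depth ≤ 3.
With no function symbols every ground term is a constant, so there is exactly 1 ground term at every depth bound.
N_0 = 1
N_1 = 1
N_2 = 1
N_3 = 1
Explicitly: 4.
So |H| = 1.
Ground atoms are formed by filling each argument slot of a predicate with a term from H, so an r-ary predicate gives |H|^r atoms:
  q: 1^3 = 1;  r: 1^2 = 1;  p: 1^2 = 1
Total ground atoms: 1 + 1 + 1 = 3.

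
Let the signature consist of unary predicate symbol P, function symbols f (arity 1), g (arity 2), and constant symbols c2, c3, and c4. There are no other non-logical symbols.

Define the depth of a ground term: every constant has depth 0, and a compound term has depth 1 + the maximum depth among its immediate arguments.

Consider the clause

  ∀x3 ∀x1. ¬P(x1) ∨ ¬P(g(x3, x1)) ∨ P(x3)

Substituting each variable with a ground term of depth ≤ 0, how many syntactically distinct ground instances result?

Ground terms of depth ≤ 0:
  Let N_k count ground terms of depth at most k. Each non-constant term of depth ≤ k is some function symbol applied to depth-≤(k−1) arguments, giving N_k = 3 + N_{k-1} + N_{k-1}^2.
  N_0 = 3
  Explicitly: c2, c3, c4.
So there are 3 ground terms available for substitution.
The clause has 2 distinct variables (x3, x1), each appearing in the body. In the free term algebra distinct substitutions yield syntactically distinct ground instances.
Number of ground instances = 3^2 = 9.

9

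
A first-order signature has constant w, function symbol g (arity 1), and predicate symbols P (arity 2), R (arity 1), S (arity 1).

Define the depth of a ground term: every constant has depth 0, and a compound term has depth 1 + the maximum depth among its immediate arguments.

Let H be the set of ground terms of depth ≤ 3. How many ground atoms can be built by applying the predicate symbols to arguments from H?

24

First count ground terms of depth ≤ 3.
Let N_k count ground terms of depth at most k. Each non-constant term of depth ≤ k is some function symbol applied to depth-≤(k−1) arguments, giving N_k = 1 + N_{k-1}.
N_0 = 1
N_1 = 1 + 1 = 2
N_2 = 1 + 2 = 3
N_3 = 1 + 3 = 4
Explicitly: w, g(w), g(g(w)), g(g(g(w))).
So |H| = 4.
A ground atom is a predicate applied to a tuple of terms from H, so the count is the sum over predicates of |H|^arity:
  P: 4^2 = 16;  R: 4;  S: 4
Total ground atoms: 16 + 4 + 4 = 24.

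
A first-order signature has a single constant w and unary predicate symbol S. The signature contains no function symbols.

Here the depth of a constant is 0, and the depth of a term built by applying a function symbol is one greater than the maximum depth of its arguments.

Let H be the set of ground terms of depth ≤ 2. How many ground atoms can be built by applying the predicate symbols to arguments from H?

1

First count ground terms of depth ≤ 2.
With no function symbols every ground term is a constant, so there is exactly 1 ground term at every depth bound.
N_0 = 1
N_1 = 1
N_2 = 1
So |H| = 1.
A ground atom is a predicate applied to a tuple of terms from H, so the count is the sum over predicates of |H|^arity:
  S: 1
Total ground atoms: 1.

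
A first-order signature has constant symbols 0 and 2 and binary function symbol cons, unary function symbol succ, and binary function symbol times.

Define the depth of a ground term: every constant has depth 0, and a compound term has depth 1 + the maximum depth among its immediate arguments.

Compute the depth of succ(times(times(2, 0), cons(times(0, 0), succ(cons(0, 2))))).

5

depth(times(2, 0)) = 1 + max(0, 0) = 1
depth(times(0, 0)) = 1 + max(0, 0) = 1
depth(cons(0, 2)) = 1 + max(0, 0) = 1
depth(succ(cons(0, 2))) = 1 + depth(cons(0, 2)) = 1 + 1 = 2
depth(cons(times(0, 0), succ(cons(0, 2)))) = 1 + max(1, 2) = 3
depth(times(times(2, 0), cons(times(0, 0), succ(cons(0, 2))))) = 1 + max(1, 3) = 4
depth(succ(times(times(2, 0), cons(times(0, 0), succ(cons(0, 2)))))) = 1 + depth(times(times(2, 0), cons(times(0, 0), succ(cons(0, 2))))) = 1 + 4 = 5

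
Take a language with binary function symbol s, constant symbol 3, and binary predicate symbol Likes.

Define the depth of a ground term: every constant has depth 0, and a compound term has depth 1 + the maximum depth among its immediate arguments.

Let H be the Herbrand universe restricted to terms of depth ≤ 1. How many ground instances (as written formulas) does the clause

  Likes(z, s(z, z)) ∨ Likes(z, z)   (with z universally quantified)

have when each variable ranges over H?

2

Ground terms of depth ≤ 1:
  Let N_k = |{terms of depth ≤ k}|. Then N_0 = 1 and N_k = 1 + N_{k-1}^2 for k ≥ 1 (one summand per function symbol, arity giving the exponent).
  N_0 = 1
  N_1 = 1 + 1^2 = 2
So there are 2 ground terms available for substitution.
The clause has 1 distinct variable (z), which appears in the body. In the free term algebra distinct substitutions yield syntactically distinct ground instances.
Number of ground instances = 2.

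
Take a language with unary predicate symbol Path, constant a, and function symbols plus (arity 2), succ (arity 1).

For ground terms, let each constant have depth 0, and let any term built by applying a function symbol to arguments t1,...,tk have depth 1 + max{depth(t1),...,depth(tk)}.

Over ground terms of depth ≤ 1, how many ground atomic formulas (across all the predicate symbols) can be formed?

First count ground terms of depth ≤ 1.
Write N_k for the number of ground terms of depth ≤ k. A term of depth ≤ k is either a constant or a function symbol applied to arguments of depth ≤ k−1, so N_k = 1 + N_{k-1}^2 + N_{k-1}.
N_0 = 1
N_1 = 1 + 1^2 + 1 = 3
Explicitly: a, plus(a, a), succ(a).
So |H| = 3.
Ground atoms are formed by filling each argument slot of a predicate with a term from H, so an r-ary predicate gives |H|^r atoms:
  Path: 3
Total ground atoms: 3.

3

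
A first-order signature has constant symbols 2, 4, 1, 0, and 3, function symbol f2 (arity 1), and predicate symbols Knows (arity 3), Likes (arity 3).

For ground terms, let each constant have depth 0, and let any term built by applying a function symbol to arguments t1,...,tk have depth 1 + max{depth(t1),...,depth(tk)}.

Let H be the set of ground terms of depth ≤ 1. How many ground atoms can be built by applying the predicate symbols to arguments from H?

First count ground terms of depth ≤ 1.
If N_k denotes the number of depth-≤k ground terms, the 5 constants give N_0 = 5, and each function symbol of arity r contributes N_{k-1}^r new terms at level k: N_k = 5 + N_{k-1}.
N_0 = 5
N_1 = 5 + 5 = 10
Explicitly: 2, 4, 1, 0, 3, f2(2), f2(4), f2(1), f2(0), f2(3).
So |H| = 10.
Each predicate of arity r yields |H|^r ground atoms (one per choice of an r-tuple from H):
  Knows: 10^3 = 1000;  Likes: 10^3 = 1000
Total ground atoms: 1000 + 1000 = 2000.

2000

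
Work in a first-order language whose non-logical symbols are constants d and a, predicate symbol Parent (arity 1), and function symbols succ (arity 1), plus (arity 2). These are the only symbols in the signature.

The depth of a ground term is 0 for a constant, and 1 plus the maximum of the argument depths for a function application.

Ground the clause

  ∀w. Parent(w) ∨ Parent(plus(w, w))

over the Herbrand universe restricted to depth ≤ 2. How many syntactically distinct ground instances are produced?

74

Ground terms of depth ≤ 2:
  Let N_k count ground terms of depth at most k. Each non-constant term of depth ≤ k is some function symbol applied to depth-≤(k−1) arguments, giving N_k = 2 + N_{k-1} + N_{k-1}^2.
  N_0 = 2
  N_1 = 2 + 2 + 2^2 = 8
  N_2 = 2 + 8 + 8^2 = 74
So there are 74 ground terms available for substitution.
The variable w ranges independently over the available ground terms, and distinct assignments produce distinct instances.
Number of ground instances = 74.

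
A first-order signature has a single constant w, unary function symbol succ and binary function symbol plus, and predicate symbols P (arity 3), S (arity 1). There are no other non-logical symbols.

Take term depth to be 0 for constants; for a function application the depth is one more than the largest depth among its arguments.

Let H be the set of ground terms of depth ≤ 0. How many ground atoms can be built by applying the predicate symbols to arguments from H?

2

First count ground terms of depth ≤ 0.
If N_k denotes the number of depth-≤k ground terms, the 1 constant gives N_0 = 1, and each function symbol of arity r contributes N_{k-1}^r new terms at level k: N_k = 1 + N_{k-1} + N_{k-1}^2.
N_0 = 1
Explicitly: w.
So |H| = 1.
Ground atoms are formed by filling each argument slot of a predicate with a term from H, so an r-ary predicate gives |H|^r atoms:
  P: 1^3 = 1;  S: 1
Total ground atoms: 1 + 1 = 2.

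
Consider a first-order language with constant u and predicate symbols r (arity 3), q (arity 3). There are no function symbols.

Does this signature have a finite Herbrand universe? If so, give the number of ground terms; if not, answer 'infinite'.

1

There are no function symbols, so the only ground term is the single constant.
The Herbrand universe is {u}, finite with 1 element.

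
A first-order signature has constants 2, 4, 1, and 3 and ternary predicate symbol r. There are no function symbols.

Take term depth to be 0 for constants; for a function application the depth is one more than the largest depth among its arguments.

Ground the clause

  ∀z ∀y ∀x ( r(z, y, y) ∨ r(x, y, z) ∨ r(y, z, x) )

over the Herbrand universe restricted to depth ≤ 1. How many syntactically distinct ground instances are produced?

Ground terms of depth ≤ 1:
  With no function symbols every ground term is a constant, so there are exactly 4 ground terms at every depth bound.
  N_0 = 4
  N_1 = 4
So there are 4 ground terms available for substitution.
Each of z, y, x ranges independently over the available ground terms, and distinct assignments produce distinct instances.
Number of ground instances = 4^3 = 64.

64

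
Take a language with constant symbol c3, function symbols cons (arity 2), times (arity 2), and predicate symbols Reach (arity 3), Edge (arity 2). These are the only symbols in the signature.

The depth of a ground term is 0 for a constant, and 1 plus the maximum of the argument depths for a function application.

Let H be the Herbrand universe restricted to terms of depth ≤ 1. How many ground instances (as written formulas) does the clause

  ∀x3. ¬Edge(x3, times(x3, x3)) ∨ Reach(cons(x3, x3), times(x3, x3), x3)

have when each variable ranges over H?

Ground terms of depth ≤ 1:
  Let N_k = |{terms of depth ≤ k}|. Then N_0 = 1 and N_k = 1 + N_{k-1}^2 + N_{k-1}^2 for k ≥ 1 (one summand per function symbol, arity giving the exponent).
  N_0 = 1
  N_1 = 1 + 1^2 + 1^2 = 3
So there are 3 ground terms available for substitution.
The body mentions the single quantified variable x3; since ground terms form a free algebra, no two substitutions collapse to the same formula.
Number of ground instances = 3.

3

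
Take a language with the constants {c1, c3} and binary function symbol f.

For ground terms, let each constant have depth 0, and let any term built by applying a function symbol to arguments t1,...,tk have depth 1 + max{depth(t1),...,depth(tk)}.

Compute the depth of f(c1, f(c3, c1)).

depth(f(c3, c1)) = 1 + max(0, 0) = 1
depth(f(c1, f(c3, c1))) = 1 + max(0, 1) = 2

2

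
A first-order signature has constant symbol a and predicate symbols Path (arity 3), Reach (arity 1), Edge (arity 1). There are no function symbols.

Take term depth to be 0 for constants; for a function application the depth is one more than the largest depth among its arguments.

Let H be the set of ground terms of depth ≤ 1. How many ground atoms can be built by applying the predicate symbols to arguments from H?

First count ground terms of depth ≤ 1.
With no function symbols every ground term is a constant, so there is exactly 1 ground term at every depth bound.
N_0 = 1
N_1 = 1
Explicitly: a.
So |H| = 1.
A ground atom is a predicate applied to a tuple of terms from H, so the count is the sum over predicates of |H|^arity:
  Path: 1^3 = 1;  Reach: 1;  Edge: 1
Total ground atoms: 1 + 1 + 1 = 3.

3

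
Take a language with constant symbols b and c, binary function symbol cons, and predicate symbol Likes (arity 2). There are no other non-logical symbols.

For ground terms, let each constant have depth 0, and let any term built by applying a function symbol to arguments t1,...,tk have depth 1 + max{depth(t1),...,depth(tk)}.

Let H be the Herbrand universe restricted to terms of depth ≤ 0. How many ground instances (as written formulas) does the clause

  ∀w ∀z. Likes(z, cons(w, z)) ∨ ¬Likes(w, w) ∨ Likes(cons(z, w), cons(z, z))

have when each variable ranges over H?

4

Ground terms of depth ≤ 0:
  Count level by level. With function symbols cons/2, the terms of depth ≤ k are the 2 constants together with each function applied to depth-≤(k−1) tuples, so N_k = 2 + N_{k-1}^2.
  N_0 = 2
  Explicitly: b, c.
So there are 2 ground terms available for substitution.
Each of w, z ranges independently over the available ground terms, and distinct assignments produce distinct instances.
Number of ground instances = 2^2 = 4.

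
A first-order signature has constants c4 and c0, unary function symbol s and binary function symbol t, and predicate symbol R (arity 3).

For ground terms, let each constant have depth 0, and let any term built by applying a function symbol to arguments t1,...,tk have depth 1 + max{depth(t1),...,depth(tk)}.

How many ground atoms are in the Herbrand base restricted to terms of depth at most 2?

405224

First count ground terms of depth ≤ 2.
Let N_k = |{terms of depth ≤ k}|. Then N_0 = 2 and N_k = 2 + N_{k-1} + N_{k-1}^2 for k ≥ 1 (one summand per function symbol, arity giving the exponent).
N_0 = 2
N_1 = 2 + 2 + 2^2 = 8
N_2 = 2 + 8 + 8^2 = 74
So |H| = 74.
A ground atom is a predicate applied to a tuple of terms from H, so the count is the sum over predicates of |H|^arity:
  R: 74^3 = 405224
Total ground atoms: 405224.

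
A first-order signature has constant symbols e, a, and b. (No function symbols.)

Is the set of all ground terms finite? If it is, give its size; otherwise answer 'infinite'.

3

There are no function symbols, so every ground term is one of the 3 constants.
The Herbrand universe is {e, a, b}, which is finite with 3 elements.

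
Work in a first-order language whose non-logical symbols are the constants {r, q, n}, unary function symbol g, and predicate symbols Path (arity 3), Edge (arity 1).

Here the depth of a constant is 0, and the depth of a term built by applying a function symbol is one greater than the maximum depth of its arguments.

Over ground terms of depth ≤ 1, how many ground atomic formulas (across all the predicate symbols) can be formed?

First count ground terms of depth ≤ 1.
Count level by level. With function symbols g/1, the terms of depth ≤ k are the 3 constants together with each function applied to depth-≤(k−1) tuples, so N_k = 3 + N_{k-1}.
N_0 = 3
N_1 = 3 + 3 = 6
Explicitly: r, q, n, g(r), g(q), g(n).
So |H| = 6.
For each predicate symbol, the number of ground atoms is |H| raised to its arity; summing:
  Path: 6^3 = 216;  Edge: 6
Total ground atoms: 216 + 6 = 222.

222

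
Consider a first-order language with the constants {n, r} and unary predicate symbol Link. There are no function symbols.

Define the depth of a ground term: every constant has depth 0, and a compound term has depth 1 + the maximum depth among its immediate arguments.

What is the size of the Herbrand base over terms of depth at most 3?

2

First count ground terms of depth ≤ 3.
With no function symbols every ground term is a constant, so there are exactly 2 ground terms at every depth bound.
N_0 = 2
N_1 = 2
N_2 = 2
N_3 = 2
So |H| = 2.
For each predicate symbol, the number of ground atoms is |H| raised to its arity; summing:
  Link: 2
Total ground atoms: 2.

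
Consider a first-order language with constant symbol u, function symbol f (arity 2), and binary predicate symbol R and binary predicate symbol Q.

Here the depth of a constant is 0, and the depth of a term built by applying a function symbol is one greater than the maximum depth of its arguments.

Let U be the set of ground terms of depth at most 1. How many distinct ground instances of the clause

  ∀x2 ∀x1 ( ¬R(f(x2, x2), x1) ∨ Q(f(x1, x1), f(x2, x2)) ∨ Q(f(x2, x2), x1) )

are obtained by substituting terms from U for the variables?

4

Ground terms of depth ≤ 1:
  If N_k denotes the number of depth-≤k ground terms, the 1 constant gives N_0 = 1, and each function symbol of arity r contributes N_{k-1}^r new terms at level k: N_k = 1 + N_{k-1}^2.
  N_0 = 1
  N_1 = 1 + 1^2 = 2
  Explicitly: u, f(u, u).
So there are 2 ground terms available for substitution.
The clause has 2 distinct variables (x2, x1), each appearing in the body. In the free term algebra distinct substitutions yield syntactically distinct ground instances.
Number of ground instances = 2^2 = 4.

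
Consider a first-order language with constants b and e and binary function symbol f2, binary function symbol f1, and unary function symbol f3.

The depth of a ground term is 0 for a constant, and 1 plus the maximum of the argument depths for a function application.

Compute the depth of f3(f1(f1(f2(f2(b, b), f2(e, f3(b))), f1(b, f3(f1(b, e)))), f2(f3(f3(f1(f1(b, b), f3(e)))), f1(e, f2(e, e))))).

7

depth(f2(b, b)) = 1 + max(0, 0) = 1
depth(f3(b)) = 1 + depth(b) = 1 + 0 = 1
depth(f2(e, f3(b))) = 1 + max(0, 1) = 2
depth(f2(f2(b, b), f2(e, f3(b)))) = 1 + max(1, 2) = 3
depth(f1(b, e)) = 1 + max(0, 0) = 1
depth(f3(f1(b, e))) = 1 + depth(f1(b, e)) = 1 + 1 = 2
depth(f1(b, f3(f1(b, e)))) = 1 + max(0, 2) = 3
depth(f1(f2(f2(b, b), f2(e, f3(b))), f1(b, f3(f1(b, e))))) = 1 + max(3, 3) = 4
depth(f1(b, b)) = 1 + max(0, 0) = 1
depth(f3(e)) = 1 + depth(e) = 1 + 0 = 1
depth(f1(f1(b, b), f3(e))) = 1 + max(1, 1) = 2
depth(f3(f1(f1(b, b), f3(e)))) = 1 + depth(f1(f1(b, b), f3(e))) = 1 + 2 = 3
depth(f3(f3(f1(f1(b, b), f3(e))))) = 1 + depth(f3(f1(f1(b, b), f3(e)))) = 1 + 3 = 4
depth(f2(e, e)) = 1 + max(0, 0) = 1
depth(f1(e, f2(e, e))) = 1 + max(0, 1) = 2
depth(f2(f3(f3(f1(f1(b, b), f3(e)))), f1(e, f2(e, e)))) = 1 + max(4, 2) = 5
depth(f1(f1(f2(f2(b, b), f2(e, f3(b))), f1(b, f3(f1(b, e)))), f2(f3(f3(f1(f1(b, b), f3(e)))), f1(e, f2(e, e))))) = 1 + max(4, 5) = 6
depth(f3(f1(f1(f2(f2(b, b), f2(e, f3(b))), f1(b, f3(f1(b, e)))), f2(f3(f3(f1(f1(b, b), f3(e)))), f1(e, f2(e, e)))))) = 1 + depth(f1(f1(f2(f2(b, b), f2(e, f3(b))), f1(b, f3(f1(b, e)))), f2(f3(f3(f1(f1(b, b), f3(e)))), f1(e, f2(e, e))))) = 1 + 6 = 7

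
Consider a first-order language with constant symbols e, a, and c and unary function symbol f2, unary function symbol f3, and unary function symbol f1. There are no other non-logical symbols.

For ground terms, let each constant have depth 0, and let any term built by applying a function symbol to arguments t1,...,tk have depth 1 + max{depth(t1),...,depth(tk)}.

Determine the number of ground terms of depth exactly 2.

Count level by level. With function symbols f2/1, f3/1, f1/1, the terms of depth ≤ k are the 3 constants together with each function applied to depth-≤(k−1) tuples, so N_k = 3 + N_{k-1} + N_{k-1} + N_{k-1}.
N_0 = 3
N_1 = 3 + 3 + 3 + 3 = 12
N_2 = 3 + 12 + 12 + 12 = 39
Terms of depth exactly 2: N_2 − N_1 = 39 − 12 = 27.

27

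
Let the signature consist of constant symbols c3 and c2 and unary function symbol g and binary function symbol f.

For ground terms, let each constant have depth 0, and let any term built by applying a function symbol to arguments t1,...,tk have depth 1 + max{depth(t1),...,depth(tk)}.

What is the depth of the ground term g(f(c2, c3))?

2

depth(f(c2, c3)) = 1 + max(0, 0) = 1
depth(g(f(c2, c3))) = 1 + depth(f(c2, c3)) = 1 + 1 = 2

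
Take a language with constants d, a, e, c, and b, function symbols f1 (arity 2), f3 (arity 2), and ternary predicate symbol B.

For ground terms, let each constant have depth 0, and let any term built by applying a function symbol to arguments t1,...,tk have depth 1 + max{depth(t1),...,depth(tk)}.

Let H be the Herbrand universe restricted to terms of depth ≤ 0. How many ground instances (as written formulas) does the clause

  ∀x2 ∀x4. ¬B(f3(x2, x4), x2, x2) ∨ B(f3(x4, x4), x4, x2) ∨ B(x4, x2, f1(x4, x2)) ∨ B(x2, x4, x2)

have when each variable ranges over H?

Ground terms of depth ≤ 0:
  Count level by level. With function symbols f1/2, f3/2, the terms of depth ≤ k are the 5 constants together with each function applied to depth-≤(k−1) tuples, so N_k = 5 + N_{k-1}^2 + N_{k-1}^2.
  N_0 = 5
  Explicitly: d, a, e, c, b.
So there are 5 ground terms available for substitution.
Each of x2, x4 ranges independently over the available ground terms, and distinct assignments produce distinct instances.
Number of ground instances = 5^2 = 25.

25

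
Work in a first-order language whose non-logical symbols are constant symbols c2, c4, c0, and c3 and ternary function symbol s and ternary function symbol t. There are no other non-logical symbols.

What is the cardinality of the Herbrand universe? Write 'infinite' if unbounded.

infinite

The signature has at least one function symbol (s, arity 3) and at least one constant (c2).
Iterating s gives infinitely many distinct ground terms: c2, s(c2, c2, c2), s(s(c2, c2, c2), s(c2, c2, c2), s(c2, c2, c2)), ...
So the Herbrand universe is infinite.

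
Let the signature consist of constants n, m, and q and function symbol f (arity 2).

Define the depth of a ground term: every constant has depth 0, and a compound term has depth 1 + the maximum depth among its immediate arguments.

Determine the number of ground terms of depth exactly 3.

If N_k denotes the number of depth-≤k ground terms, the 3 constants give N_0 = 3, and each function symbol of arity r contributes N_{k-1}^r new terms at level k: N_k = 3 + N_{k-1}^2.
N_0 = 3
N_1 = 3 + 3^2 = 12
N_2 = 3 + 12^2 = 147
N_3 = 3 + 147^2 = 21612
Terms of depth exactly 3: N_3 − N_2 = 21612 − 147 = 21465.

21465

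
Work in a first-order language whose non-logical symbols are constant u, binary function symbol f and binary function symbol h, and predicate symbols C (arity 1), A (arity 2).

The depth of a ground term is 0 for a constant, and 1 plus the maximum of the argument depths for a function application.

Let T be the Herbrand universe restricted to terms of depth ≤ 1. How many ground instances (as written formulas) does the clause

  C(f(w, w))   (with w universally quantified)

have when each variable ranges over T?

Ground terms of depth ≤ 1:
  Let N_k = |{terms of depth ≤ k}|. Then N_0 = 1 and N_k = 1 + N_{k-1}^2 + N_{k-1}^2 for k ≥ 1 (one summand per function symbol, arity giving the exponent).
  N_0 = 1
  N_1 = 1 + 1^2 + 1^2 = 3
So there are 3 ground terms available for substitution.
The clause has 1 distinct variable (w), which appears in the body. In the free term algebra distinct substitutions yield syntactically distinct ground instances.
Number of ground instances = 3.

3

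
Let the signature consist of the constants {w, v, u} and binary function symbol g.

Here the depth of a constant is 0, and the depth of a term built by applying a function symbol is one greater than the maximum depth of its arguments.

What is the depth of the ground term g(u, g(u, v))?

depth(g(u, v)) = 1 + max(0, 0) = 1
depth(g(u, g(u, v))) = 1 + max(0, 1) = 2

2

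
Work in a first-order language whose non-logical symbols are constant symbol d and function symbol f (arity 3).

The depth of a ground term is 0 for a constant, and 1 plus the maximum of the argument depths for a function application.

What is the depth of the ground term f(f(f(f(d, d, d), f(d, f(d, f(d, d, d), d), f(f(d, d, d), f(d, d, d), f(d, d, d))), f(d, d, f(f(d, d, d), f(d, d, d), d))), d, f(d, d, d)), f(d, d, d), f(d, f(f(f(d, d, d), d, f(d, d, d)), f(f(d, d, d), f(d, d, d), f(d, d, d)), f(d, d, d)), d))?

6

depth(f(d, d, d)) = 1 + max(0, 0, 0) = 1
depth(f(d, f(d, d, d), d)) = 1 + max(0, 1, 0) = 2
depth(f(f(d, d, d), f(d, d, d), f(d, d, d))) = 1 + max(1, 1, 1) = 2
depth(f(d, f(d, f(d, d, d), d), f(f(d, d, d), f(d, d, d), f(d, d, d)))) = 1 + max(0, 2, 2) = 3
depth(f(f(d, d, d), f(d, d, d), d)) = 1 + max(1, 1, 0) = 2
depth(f(d, d, f(f(d, d, d), f(d, d, d), d))) = 1 + max(0, 0, 2) = 3
depth(f(f(d, d, d), f(d, f(d, f(d, d, d), d), f(f(d, d, d), f(d, d, d), f(d, d, d))), f(d, d, f(f(d, d, d), f(d, d, d), d)))) = 1 + max(1, 3, 3) = 4
depth(f(f(f(d, d, d), f(d, f(d, f(d, d, d), d), f(f(d, d, d), f(d, d, d), f(d, d, d))), f(d, d, f(f(d, d, d), f(d, d, d), d))), d, f(d, d, d))) = 1 + max(4, 0, 1) = 5
depth(f(f(d, d, d), d, f(d, d, d))) = 1 + max(1, 0, 1) = 2
depth(f(f(f(d, d, d), d, f(d, d, d)), f(f(d, d, d), f(d, d, d), f(d, d, d)), f(d, d, d))) = 1 + max(2, 2, 1) = 3
depth(f(d, f(f(f(d, d, d), d, f(d, d, d)), f(f(d, d, d), f(d, d, d), f(d, d, d)), f(d, d, d)), d)) = 1 + max(0, 3, 0) = 4
depth(f(f(f(f(d, d, d), f(d, f(d, f(d, d, d), d), f(f(d, d, d), f(d, d, d), f(d, d, d))), f(d, d, f(f(d, d, d), f(d, d, d), d))), d, f(d, d, d)), f(d, d, d), f(d, f(f(f(d, d, d), d, f(d, d, d)), f(f(d, d, d), f(d, d, d), f(d, d, d)), f(d, d, d)), d))) = 1 + max(5, 1, 4) = 6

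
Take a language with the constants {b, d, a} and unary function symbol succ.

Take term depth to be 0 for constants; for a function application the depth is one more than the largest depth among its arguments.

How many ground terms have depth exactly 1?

Count level by level. With function symbols succ/1, the terms of depth ≤ k are the 3 constants together with each function applied to depth-≤(k−1) tuples, so N_k = 3 + N_{k-1}.
N_0 = 3
N_1 = 3 + 3 = 6
Terms of depth exactly 1: N_1 − N_0 = 6 − 3 = 3.

3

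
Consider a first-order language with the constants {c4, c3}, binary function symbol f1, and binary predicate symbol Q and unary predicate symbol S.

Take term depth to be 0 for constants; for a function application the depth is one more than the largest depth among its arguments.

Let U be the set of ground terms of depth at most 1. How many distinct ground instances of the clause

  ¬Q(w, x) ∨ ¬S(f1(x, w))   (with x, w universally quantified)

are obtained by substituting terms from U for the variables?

Ground terms of depth ≤ 1:
  Let N_k = |{terms of depth ≤ k}|. Then N_0 = 2 and N_k = 2 + N_{k-1}^2 for k ≥ 1 (one summand per function symbol, arity giving the exponent).
  N_0 = 2
  N_1 = 2 + 2^2 = 6
So there are 6 ground terms available for substitution.
The body mentions every one of the 2 quantified variables; since ground terms form a free algebra, no two substitutions collapse to the same formula.
Number of ground instances = 6^2 = 36.

36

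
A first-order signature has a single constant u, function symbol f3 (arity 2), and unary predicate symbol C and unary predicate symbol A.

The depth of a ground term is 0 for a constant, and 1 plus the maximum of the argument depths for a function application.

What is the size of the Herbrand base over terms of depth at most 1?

First count ground terms of depth ≤ 1.
Write N_k for the number of ground terms of depth ≤ k. A term of depth ≤ k is either a constant or a function symbol applied to arguments of depth ≤ k−1, so N_k = 1 + N_{k-1}^2.
N_0 = 1
N_1 = 1 + 1^2 = 2
Explicitly: u, f3(u, u).
So |H| = 2.
For each predicate symbol, the number of ground atoms is |H| raised to its arity; summing:
  C: 2;  A: 2
Total ground atoms: 2 + 2 = 4.

4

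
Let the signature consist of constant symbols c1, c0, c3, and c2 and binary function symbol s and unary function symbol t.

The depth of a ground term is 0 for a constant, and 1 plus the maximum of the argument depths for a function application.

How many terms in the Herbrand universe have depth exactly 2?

Count level by level. With function symbols s/2, t/1, the terms of depth ≤ k are the 4 constants together with each function applied to depth-≤(k−1) tuples, so N_k = 4 + N_{k-1}^2 + N_{k-1}.
N_0 = 4
N_1 = 4 + 4^2 + 4 = 24
N_2 = 4 + 24^2 + 24 = 604
Terms of depth exactly 2: N_2 − N_1 = 604 − 24 = 580.

580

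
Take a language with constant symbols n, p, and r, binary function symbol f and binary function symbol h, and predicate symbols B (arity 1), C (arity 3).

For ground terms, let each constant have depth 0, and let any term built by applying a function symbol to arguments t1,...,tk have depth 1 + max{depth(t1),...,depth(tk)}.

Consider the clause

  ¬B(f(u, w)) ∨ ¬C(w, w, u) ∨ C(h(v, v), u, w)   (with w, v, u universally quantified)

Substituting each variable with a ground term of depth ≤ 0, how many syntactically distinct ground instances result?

Ground terms of depth ≤ 0:
  Count level by level. With function symbols f/2, h/2, the terms of depth ≤ k are the 3 constants together with each function applied to depth-≤(k−1) tuples, so N_k = 3 + N_{k-1}^2 + N_{k-1}^2.
  N_0 = 3
  Explicitly: n, p, r.
So there are 3 ground terms available for substitution.
The clause has 3 distinct variables (w, v, u), each appearing in the body. In the free term algebra distinct substitutions yield syntactically distinct ground instances.
Number of ground instances = 3^3 = 27.

27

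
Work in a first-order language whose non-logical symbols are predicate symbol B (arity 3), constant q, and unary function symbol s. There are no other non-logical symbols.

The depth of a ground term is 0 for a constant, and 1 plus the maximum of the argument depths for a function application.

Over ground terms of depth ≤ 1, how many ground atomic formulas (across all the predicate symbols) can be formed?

8

First count ground terms of depth ≤ 1.
If N_k denotes the number of depth-≤k ground terms, the 1 constant gives N_0 = 1, and each function symbol of arity r contributes N_{k-1}^r new terms at level k: N_k = 1 + N_{k-1}.
N_0 = 1
N_1 = 1 + 1 = 2
Explicitly: q, s(q).
So |H| = 2.
Each predicate of arity r yields |H|^r ground atoms (one per choice of an r-tuple from H):
  B: 2^3 = 8
Total ground atoms: 8.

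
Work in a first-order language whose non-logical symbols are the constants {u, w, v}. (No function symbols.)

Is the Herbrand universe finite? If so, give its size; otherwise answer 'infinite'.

There are no function symbols, so every ground term is one of the 3 constants.
The Herbrand universe is {u, w, v}, which is finite with 3 elements.

3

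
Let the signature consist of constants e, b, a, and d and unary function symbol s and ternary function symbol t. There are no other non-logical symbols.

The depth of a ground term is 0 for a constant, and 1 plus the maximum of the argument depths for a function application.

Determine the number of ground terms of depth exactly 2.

373252

Write N_k for the number of ground terms of depth ≤ k. A term of depth ≤ k is either a constant or a function symbol applied to arguments of depth ≤ k−1, so N_k = 4 + N_{k-1} + N_{k-1}^3.
N_0 = 4
N_1 = 4 + 4 + 4^3 = 72
N_2 = 4 + 72 + 72^3 = 373324
Terms of depth exactly 2: N_2 − N_1 = 373324 − 72 = 373252.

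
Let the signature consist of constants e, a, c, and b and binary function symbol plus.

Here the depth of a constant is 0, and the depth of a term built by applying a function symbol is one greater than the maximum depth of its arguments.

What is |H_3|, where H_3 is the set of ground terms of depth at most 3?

163220

Let N_k = |{terms of depth ≤ k}|. Then N_0 = 4 and N_k = 4 + N_{k-1}^2 for k ≥ 1 (one summand per function symbol, arity giving the exponent).
N_0 = 4
N_1 = 4 + 4^2 = 20
N_2 = 4 + 20^2 = 404
N_3 = 4 + 404^2 = 163220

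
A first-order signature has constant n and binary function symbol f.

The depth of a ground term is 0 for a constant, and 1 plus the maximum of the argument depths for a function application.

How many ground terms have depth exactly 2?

3

Let N_k count ground terms of depth at most k. Each non-constant term of depth ≤ k is some function symbol applied to depth-≤(k−1) arguments, giving N_k = 1 + N_{k-1}^2.
N_0 = 1
N_1 = 1 + 1^2 = 2
N_2 = 1 + 2^2 = 5
Terms of depth exactly 2: N_2 − N_1 = 5 − 2 = 3.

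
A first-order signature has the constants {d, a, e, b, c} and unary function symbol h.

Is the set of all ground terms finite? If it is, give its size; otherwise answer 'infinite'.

The signature has at least one function symbol (h, arity 1) and at least one constant (d).
Iterating h gives infinitely many distinct ground terms: d, h(d), h(h(d)), ...
So the Herbrand universe is infinite.

infinite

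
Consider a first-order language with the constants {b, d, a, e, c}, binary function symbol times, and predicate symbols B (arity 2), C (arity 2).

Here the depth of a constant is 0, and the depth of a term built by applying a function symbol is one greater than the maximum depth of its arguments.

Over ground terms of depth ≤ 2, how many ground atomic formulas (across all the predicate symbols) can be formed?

1638050

First count ground terms of depth ≤ 2.
Let N_k = |{terms of depth ≤ k}|. Then N_0 = 5 and N_k = 5 + N_{k-1}^2 for k ≥ 1 (one summand per function symbol, arity giving the exponent).
N_0 = 5
N_1 = 5 + 5^2 = 30
N_2 = 5 + 30^2 = 905
So |H| = 905.
A ground atom is a predicate applied to a tuple of terms from H, so the count is the sum over predicates of |H|^arity:
  B: 905^2 = 819025;  C: 905^2 = 819025
Total ground atoms: 819025 + 819025 = 1638050.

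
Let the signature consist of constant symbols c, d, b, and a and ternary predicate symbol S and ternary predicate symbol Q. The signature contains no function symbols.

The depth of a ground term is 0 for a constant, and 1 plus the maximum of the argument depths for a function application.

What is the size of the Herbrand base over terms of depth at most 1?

128

First count ground terms of depth ≤ 1.
With no function symbols every ground term is a constant, so there are exactly 4 ground terms at every depth bound.
N_0 = 4
N_1 = 4
Explicitly: c, d, b, a.
So |H| = 4.
A ground atom is a predicate applied to a tuple of terms from H, so the count is the sum over predicates of |H|^arity:
  S: 4^3 = 64;  Q: 4^3 = 64
Total ground atoms: 64 + 64 = 128.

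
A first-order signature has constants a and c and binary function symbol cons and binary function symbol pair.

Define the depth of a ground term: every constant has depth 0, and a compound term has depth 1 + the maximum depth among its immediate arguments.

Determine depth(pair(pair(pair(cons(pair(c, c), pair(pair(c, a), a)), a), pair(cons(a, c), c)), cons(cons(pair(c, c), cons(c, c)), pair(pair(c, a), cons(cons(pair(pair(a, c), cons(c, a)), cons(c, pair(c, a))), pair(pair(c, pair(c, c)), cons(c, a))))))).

depth(pair(c, c)) = 1 + max(0, 0) = 1
depth(pair(c, a)) = 1 + max(0, 0) = 1
depth(pair(pair(c, a), a)) = 1 + max(1, 0) = 2
depth(cons(pair(c, c), pair(pair(c, a), a))) = 1 + max(1, 2) = 3
depth(pair(cons(pair(c, c), pair(pair(c, a), a)), a)) = 1 + max(3, 0) = 4
depth(cons(a, c)) = 1 + max(0, 0) = 1
depth(pair(cons(a, c), c)) = 1 + max(1, 0) = 2
depth(pair(pair(cons(pair(c, c), pair(pair(c, a), a)), a), pair(cons(a, c), c))) = 1 + max(4, 2) = 5
depth(cons(c, c)) = 1 + max(0, 0) = 1
depth(cons(pair(c, c), cons(c, c))) = 1 + max(1, 1) = 2
depth(pair(a, c)) = 1 + max(0, 0) = 1
depth(cons(c, a)) = 1 + max(0, 0) = 1
depth(pair(pair(a, c), cons(c, a))) = 1 + max(1, 1) = 2
depth(cons(c, pair(c, a))) = 1 + max(0, 1) = 2
depth(cons(pair(pair(a, c), cons(c, a)), cons(c, pair(c, a)))) = 1 + max(2, 2) = 3
depth(pair(c, pair(c, c))) = 1 + max(0, 1) = 2
depth(pair(pair(c, pair(c, c)), cons(c, a))) = 1 + max(2, 1) = 3
depth(cons(cons(pair(pair(a, c), cons(c, a)), cons(c, pair(c, a))), pair(pair(c, pair(c, c)), cons(c, a)))) = 1 + max(3, 3) = 4
depth(pair(pair(c, a), cons(cons(pair(pair(a, c), cons(c, a)), cons(c, pair(c, a))), pair(pair(c, pair(c, c)), cons(c, a))))) = 1 + max(1, 4) = 5
depth(cons(cons(pair(c, c), cons(c, c)), pair(pair(c, a), cons(cons(pair(pair(a, c), cons(c, a)), cons(c, pair(c, a))), pair(pair(c, pair(c, c)), cons(c, a)))))) = 1 + max(2, 5) = 6
depth(pair(pair(pair(cons(pair(c, c), pair(pair(c, a), a)), a), pair(cons(a, c), c)), cons(cons(pair(c, c), cons(c, c)), pair(pair(c, a), cons(cons(pair(pair(a, c), cons(c, a)), cons(c, pair(c, a))), pair(pair(c, pair(c, c)), cons(c, a))))))) = 1 + max(5, 6) = 7

7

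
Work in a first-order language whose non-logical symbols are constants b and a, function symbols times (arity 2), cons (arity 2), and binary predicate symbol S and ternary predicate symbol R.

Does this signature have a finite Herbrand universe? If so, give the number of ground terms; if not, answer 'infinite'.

The signature has at least one function symbol (times, arity 2) and at least one constant (b).
Iterating times gives infinitely many distinct ground terms: b, times(b, b), times(times(b, b), times(b, b)), ...
So the Herbrand universe is infinite.

infinite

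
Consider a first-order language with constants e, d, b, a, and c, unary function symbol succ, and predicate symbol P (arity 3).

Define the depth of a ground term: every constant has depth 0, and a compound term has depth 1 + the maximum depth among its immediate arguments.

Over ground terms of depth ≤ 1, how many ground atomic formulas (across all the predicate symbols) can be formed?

1000

First count ground terms of depth ≤ 1.
Let N_k = |{terms of depth ≤ k}|. Then N_0 = 5 and N_k = 5 + N_{k-1} for k ≥ 1 (one summand per function symbol, arity giving the exponent).
N_0 = 5
N_1 = 5 + 5 = 10
Explicitly: e, d, b, a, c, succ(e), succ(d), succ(b), succ(a), succ(c).
So |H| = 10.
For each predicate symbol, the number of ground atoms is |H| raised to its arity; summing:
  P: 10^3 = 1000
Total ground atoms: 1000.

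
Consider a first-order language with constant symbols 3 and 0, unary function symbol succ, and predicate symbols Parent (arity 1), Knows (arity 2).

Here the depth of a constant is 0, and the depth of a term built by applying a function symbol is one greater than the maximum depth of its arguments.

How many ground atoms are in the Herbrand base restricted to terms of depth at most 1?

First count ground terms of depth ≤ 1.
Count level by level. With function symbols succ/1, the terms of depth ≤ k are the 2 constants together with each function applied to depth-≤(k−1) tuples, so N_k = 2 + N_{k-1}.
N_0 = 2
N_1 = 2 + 2 = 4
Explicitly: 3, 0, succ(3), succ(0).
So |H| = 4.
Ground atoms are formed by filling each argument slot of a predicate with a term from H, so an r-ary predicate gives |H|^r atoms:
  Parent: 4;  Knows: 4^2 = 16
Total ground atoms: 4 + 16 = 20.

20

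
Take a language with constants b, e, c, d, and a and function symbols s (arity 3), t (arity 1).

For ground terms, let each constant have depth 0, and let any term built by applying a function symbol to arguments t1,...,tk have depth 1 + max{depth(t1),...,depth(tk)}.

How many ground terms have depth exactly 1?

130

If N_k denotes the number of depth-≤k ground terms, the 5 constants give N_0 = 5, and each function symbol of arity r contributes N_{k-1}^r new terms at level k: N_k = 5 + N_{k-1}^3 + N_{k-1}.
N_0 = 5
N_1 = 5 + 5^3 + 5 = 135
Terms of depth exactly 1: N_1 − N_0 = 135 − 5 = 130.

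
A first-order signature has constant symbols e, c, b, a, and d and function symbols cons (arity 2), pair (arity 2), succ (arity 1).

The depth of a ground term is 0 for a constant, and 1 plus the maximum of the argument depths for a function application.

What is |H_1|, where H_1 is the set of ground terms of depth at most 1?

If N_k denotes the number of depth-≤k ground terms, the 5 constants give N_0 = 5, and each function symbol of arity r contributes N_{k-1}^r new terms at level k: N_k = 5 + N_{k-1}^2 + N_{k-1}^2 + N_{k-1}.
N_0 = 5
N_1 = 5 + 5^2 + 5^2 + 5 = 60

60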